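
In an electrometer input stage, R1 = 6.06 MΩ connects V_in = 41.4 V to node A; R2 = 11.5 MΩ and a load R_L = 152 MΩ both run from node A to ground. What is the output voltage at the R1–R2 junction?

The load sits in parallel with R2, giving an effective lower resistance R2' = R2·R_L/(R2+R_L) = 10.69 MΩ.
Now apply the divider: V_out = 41.4 × 0.6382 = 26.42 V.

V_out ≈ 26.4 V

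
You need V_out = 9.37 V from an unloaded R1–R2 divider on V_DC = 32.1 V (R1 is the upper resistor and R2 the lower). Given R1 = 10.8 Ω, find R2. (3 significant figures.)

V_out/V_DC = R2/(R1+R2) = 0.2919.
R2 = R1 · 0.2919/(1 − 0.2919) = 4.452 Ω.

R2 ≈ 4.45 Ω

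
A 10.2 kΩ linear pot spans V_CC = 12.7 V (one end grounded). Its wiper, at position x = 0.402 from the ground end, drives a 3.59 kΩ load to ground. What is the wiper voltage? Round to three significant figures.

The pot divides into 6.100 kΩ above the wiper and 4.100 kΩ below.
Lower segment in parallel with the load: 4.100 ‖ 3.59 = 1.914 kΩ.
Loaded-divider output: V_out = 12.7 × 0.2389 = 3.033 V.
(Unloaded: V_out = x·V_CC = 5.11 V.)

V_out ≈ 3.03 V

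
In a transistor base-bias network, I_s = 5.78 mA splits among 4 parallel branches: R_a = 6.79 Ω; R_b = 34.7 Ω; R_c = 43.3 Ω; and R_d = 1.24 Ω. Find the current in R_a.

I ≈ 0.846 mA

ΣG = 1/6.79 + 1/34.7 + 1/43.3 + 1/1.24 = 1.006.
R_a takes the fraction G_k/ΣG = 0.1473/1.006 = 0.1464, so I = 5.78 × 0.1464 = 0.8465 mA.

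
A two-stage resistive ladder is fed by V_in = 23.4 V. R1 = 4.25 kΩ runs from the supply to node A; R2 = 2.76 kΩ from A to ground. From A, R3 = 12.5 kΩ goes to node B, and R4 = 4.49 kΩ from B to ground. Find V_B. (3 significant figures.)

Node A sees R2 in parallel with the series input of stage 2, R3 + R4 = 16.99 kΩ.
R2 ‖ (R3+R4) = 2.374 kΩ.
First divider: V_A = V_in · 2.374/(4.25 + 2.374) = 8.387 V.
Then the unloaded second divider: V_B = V_A × R4/(R3+R4) = 8.387 × 0.2643 = 2.216 V.

V_B ≈ 2.22 V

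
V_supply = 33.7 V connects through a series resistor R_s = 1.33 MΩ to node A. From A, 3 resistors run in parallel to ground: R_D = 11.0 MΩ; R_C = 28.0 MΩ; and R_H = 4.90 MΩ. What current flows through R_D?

I ≈ 2.13 µA

Equivalent of the parallel group: R_p = 3.024 MΩ.
V_A by voltage divider: V_A = 33.7 × 3.024/(1.33 + 3.024) = 23.41 V.
Branch current I = V_A/R_D = 23.41/11.0 = 2.128 µA.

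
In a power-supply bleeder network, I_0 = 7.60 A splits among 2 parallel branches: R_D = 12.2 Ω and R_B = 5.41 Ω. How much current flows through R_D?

I ≈ 2.33 A

Two-branch current divider: I_k = I_0 · R_other/(R_1 + R_2).
So I = 7.60 × 5.41/17.61 = 2.335 A.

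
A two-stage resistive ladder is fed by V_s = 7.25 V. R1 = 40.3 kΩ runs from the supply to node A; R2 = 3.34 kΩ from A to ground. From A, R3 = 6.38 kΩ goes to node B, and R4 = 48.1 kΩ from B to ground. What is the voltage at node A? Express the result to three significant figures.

Node A sees R2 in parallel with the series input of stage 2, R3 + R4 = 54.48 kΩ.
R2 ‖ (R3+R4) = 3.147 kΩ.
So V_A = 7.25 × 0.07243 = 0.5251 V.

V_A ≈ 0.525 V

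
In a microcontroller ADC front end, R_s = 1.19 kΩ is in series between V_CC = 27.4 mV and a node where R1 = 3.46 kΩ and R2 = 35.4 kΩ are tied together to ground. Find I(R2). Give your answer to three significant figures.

I ≈ 0.562 µA

Parallel bank: R_p = 1/(1/3.46 + 1/35.4) = 3.152 kΩ.
V_A = 27.4 × 3.152/4.342 = 19.89 mV.
I(R2) = V_A / R2 = 19.89/35.4 = 0.5619 µA.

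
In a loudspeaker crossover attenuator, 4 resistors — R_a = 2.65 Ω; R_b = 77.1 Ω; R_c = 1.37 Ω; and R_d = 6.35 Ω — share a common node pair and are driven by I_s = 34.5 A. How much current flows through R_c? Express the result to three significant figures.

I ≈ 19.7 A

Conductances: ΣG = 1/2.65 + 1/77.1 + 1/1.37 + 1/6.35 = 1.278 (1/Ω).
R_c takes the fraction G_k/ΣG = 0.7299/1.278 = 0.5713, so I = 34.5 × 0.5713 = 19.71 A.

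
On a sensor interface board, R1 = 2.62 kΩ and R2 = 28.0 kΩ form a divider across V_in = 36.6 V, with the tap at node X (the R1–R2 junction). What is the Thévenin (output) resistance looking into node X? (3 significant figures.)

R_th ≈ 2.40 kΩ

With V_in suppressed (replaced by a short), R_th = R1 ‖ R2 = (2.620 × 28.0)/(2.620 + 28.0) = 2.396 kΩ.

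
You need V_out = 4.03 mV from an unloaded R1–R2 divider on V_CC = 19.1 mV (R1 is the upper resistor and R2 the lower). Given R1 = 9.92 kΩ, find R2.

V_out/V_CC = R2/(R1+R2) = 0.2110.
So R2 = R1 · V_out/(V_CC − V_out) = 9.92 × 4.03/(19.1 − 4.03) = 9.92 × 0.2674 = 2.653 kΩ.

R2 ≈ 2.65 kΩ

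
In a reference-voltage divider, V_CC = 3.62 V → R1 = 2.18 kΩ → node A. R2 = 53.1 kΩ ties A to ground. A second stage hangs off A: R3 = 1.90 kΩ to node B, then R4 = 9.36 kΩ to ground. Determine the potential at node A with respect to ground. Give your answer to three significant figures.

V_A ≈ 2.93 V

Looking into the second stage from A: R3 + R4 = 11.26 kΩ appears in parallel with R2.
Effective lower resistance at A: R2 ‖ 11.26 = 9.290 kΩ.
First divider: V_A = V_CC · 9.290/(2.18 + 9.290) = 2.932 V.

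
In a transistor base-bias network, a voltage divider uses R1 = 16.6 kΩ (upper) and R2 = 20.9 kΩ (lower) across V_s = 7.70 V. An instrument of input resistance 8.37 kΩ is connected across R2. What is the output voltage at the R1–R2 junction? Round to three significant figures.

The load sits in parallel with R2, giving an effective lower resistance R2' = R2·R_L/(R2+R_L) = 5.977 kΩ.
Voltage divider with the loaded lower leg: V_out = 7.70 × 5.977/(16.6 + 5.977) = 7.70 × 0.2647 = 2.038 V.

V_out ≈ 2.04 V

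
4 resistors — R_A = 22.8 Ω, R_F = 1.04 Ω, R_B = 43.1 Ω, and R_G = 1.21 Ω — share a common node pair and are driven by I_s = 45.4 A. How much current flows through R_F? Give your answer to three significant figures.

I ≈ 23.5 A

Conductances: ΣG = 1/22.8 + 1/1.04 + 1/43.1 + 1/1.21 = 1.855 (1/Ω).
By the current-divider rule, I = I_s · G_k/ΣG = 45.4 × 0.5183 = 23.53 A.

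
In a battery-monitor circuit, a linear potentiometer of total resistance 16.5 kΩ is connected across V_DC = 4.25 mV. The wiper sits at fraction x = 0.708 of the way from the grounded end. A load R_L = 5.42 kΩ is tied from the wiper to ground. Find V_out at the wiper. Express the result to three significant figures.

Split the track: R_lower = x·R_p = 11.68 kΩ, R_upper = (1−x)·R_p = 4.818 kΩ.
R_L loads the lower segment: effective lower R = 3.702 kΩ.
Loaded-divider output: V_out = 4.25 × 0.4345 = 1.847 mV.

V_out ≈ 1.85 mV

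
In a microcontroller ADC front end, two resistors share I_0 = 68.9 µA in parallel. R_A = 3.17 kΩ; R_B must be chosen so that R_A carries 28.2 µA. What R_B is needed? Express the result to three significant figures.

R_B ≈ 2.20 kΩ

The fraction through R_A equals R_B/(R_A+R_B).
28.2/68.9 = R_B/(R_A + R_B) → R_B = R_A · (0.4093)/(1 − 0.4093) = 3.17 × 0.6929 = 2.196 kΩ.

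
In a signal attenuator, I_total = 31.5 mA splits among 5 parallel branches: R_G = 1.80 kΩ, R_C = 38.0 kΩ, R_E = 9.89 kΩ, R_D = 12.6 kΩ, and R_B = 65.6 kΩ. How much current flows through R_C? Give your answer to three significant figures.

I ≈ 1.07 mA

Conductances: ΣG = 1/1.80 + 1/38.0 + 1/9.89 + 1/12.6 + 1/65.6 = 0.7776 (1/kΩ).
Current divider: I(R_C) = I_total · G_k/ΣG = 31.5 × (0.02632/0.7776) = 31.5 × 0.03384 = 1.066 mA.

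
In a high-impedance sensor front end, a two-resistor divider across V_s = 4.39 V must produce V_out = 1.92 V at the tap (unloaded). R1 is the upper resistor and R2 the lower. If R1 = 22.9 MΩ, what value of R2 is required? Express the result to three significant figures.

The divider ratio is R2/(R1+R2) = 1.92/4.39 = 0.4374.
Rearranging, R2 = R1·k/(1−k) = 22.9 × 0.7773 = 17.80 MΩ.

R2 ≈ 17.8 MΩ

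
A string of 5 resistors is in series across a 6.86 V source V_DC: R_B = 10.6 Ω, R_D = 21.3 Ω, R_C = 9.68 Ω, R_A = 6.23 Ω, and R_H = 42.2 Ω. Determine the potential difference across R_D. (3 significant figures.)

Series total: ΣR = 10.6 + 21.3 + 9.68 + 6.23 + 42.2 = 90.01 Ω.
By the voltage-divider rule, V = 6.86 × 21.30/90.01 = 1.623 V.

V ≈ 1.62 V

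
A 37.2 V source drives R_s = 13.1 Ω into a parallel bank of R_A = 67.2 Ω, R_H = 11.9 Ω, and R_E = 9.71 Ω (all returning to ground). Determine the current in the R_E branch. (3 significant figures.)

I ≈ 1.05 A

Parallel bank: R_p = 1/(1/67.2 + 1/11.9 + 1/9.71) = 4.953 Ω.
V_A = 37.2 × 4.953/18.05 = 10.21 V.
I(R_E) = V_A / R_E = 10.21/9.71 = 1.051 A.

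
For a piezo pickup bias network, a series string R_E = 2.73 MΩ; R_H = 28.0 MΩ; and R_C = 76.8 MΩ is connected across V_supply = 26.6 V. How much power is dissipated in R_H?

ΣR = 107.5 MΩ → I = 26.6/107.5 = 0.2474 µA.
P(R_H) = I²·R_H = (0.2474)² × 28.0 = 1.713 µW.

P ≈ 1.71 µW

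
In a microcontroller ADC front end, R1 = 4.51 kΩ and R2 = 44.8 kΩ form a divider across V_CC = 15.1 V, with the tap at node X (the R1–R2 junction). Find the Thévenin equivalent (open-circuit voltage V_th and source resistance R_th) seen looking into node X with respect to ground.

V_th ≈ 13.7 V, R_th ≈ 4.10 kΩ

Open-circuit (no load on X): V_th = V_CC · R2/(R1 + R2) = 15.1 × 44.8/(4.510 + 44.8) = 13.72 V.
Looking into X with the source shorted: R_th = R1·R2/(R1+R2) = 4.510 × 44.8/49.31 = 4.098 kΩ.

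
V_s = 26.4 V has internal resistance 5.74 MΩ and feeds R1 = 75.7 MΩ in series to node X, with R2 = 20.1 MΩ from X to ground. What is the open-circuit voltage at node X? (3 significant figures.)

R1' = 5.74 + 75.7 = 81.44 MΩ (source resistance + R1).
Open-circuit (no load on X): V_th = V_s · R2/(R1' + R2) = 26.4 × 20.1/(81.44 + 20.1) = 5.226 V.

V_th ≈ 5.23 V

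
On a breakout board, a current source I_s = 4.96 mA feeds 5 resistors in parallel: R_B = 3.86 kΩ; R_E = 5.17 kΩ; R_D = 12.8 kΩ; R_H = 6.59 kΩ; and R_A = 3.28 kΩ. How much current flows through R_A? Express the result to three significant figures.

I ≈ 1.53 mA

Total conductance ΣG = 1/3.86 + 1/5.17 + 1/12.8 + 1/6.59 + 1/3.28 = 0.9872 (units of 1/kΩ).
R_A takes the fraction G_k/ΣG = 0.3049/0.9872 = 0.3088, so I = 4.96 × 0.3088 = 1.532 mA.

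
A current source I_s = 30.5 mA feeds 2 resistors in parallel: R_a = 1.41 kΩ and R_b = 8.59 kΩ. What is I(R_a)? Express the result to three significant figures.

With just two branches, the current splits inversely with resistance.
I(R_a) = 30.5 × 8.59/(1.41 + 8.59) = 30.5 × 0.8590 = 26.20 mA.

I ≈ 26.2 mA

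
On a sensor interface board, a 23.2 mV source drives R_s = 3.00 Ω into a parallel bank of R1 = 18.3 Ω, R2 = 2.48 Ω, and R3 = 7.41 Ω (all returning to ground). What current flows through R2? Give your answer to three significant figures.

Parallel bank: R_p = 1/(1/18.3 + 1/2.48 + 1/7.41) = 1.687 Ω.
Node voltage V_A = V_in · R_p/(R_s + R_p) = 23.2 × 0.3599 = 8.350 mV.
Branch current I = V_A/R2 = 8.350/2.48 = 3.367 mA.

I ≈ 3.37 mA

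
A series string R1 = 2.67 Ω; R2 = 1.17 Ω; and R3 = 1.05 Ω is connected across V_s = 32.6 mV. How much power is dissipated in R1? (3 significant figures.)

ΣR = 4.890 Ω → I = 32.6/4.890 = 6.667 mA.
V(R1) = I·R = 17.80 mV; P = V·I = 17.80 × 6.667 = 118.7 µW.

P ≈ 119 µW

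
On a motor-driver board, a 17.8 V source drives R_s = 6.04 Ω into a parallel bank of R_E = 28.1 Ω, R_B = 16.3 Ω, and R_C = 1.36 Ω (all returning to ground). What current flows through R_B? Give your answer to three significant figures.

Parallel bank: R_p = 1/(1/28.1 + 1/16.3 + 1/1.36) = 1.202 Ω.
V_A = 17.8 × 1.202/7.242 = 2.954 V.
I(R_B) = V_A / R_B = 2.954/16.3 = 0.1812 A.

I ≈ 0.181 A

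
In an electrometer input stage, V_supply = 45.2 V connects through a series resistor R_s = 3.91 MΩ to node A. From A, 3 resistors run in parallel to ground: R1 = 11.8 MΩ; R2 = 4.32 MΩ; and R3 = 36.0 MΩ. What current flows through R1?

I ≈ 1.63 µA

Equivalent of the parallel group: R_p = 2.907 MΩ.
V_A = 45.2 × 2.907/6.817 = 19.27 V.
Branch current I = V_A/R1 = 19.27/11.8 = 1.633 µA.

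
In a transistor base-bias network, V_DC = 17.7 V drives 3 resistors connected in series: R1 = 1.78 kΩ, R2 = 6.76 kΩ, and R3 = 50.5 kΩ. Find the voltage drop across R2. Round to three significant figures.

V ≈ 2.03 V

Total series resistance ΣR = 1.78 + 6.76 + 50.5 = 59.04 kΩ.
V = V_DC · R/ΣR = 17.7 × 0.1145 = 2.027 V.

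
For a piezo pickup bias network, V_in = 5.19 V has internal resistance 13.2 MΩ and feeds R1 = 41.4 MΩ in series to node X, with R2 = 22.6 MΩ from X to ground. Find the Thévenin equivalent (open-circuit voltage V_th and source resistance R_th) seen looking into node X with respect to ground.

V_th ≈ 1.52 V, R_th ≈ 16.0 MΩ

R1' = 13.2 + 41.4 = 54.60 MΩ (source resistance + R1).
With X open, the divider is unloaded: V_th = 5.19 × 22.6/77.20 = 1.519 V.
With V_in suppressed (replaced by a short), R_th = R1' ‖ R2 = (54.60 × 22.6)/(54.60 + 22.6) = 15.98 MΩ.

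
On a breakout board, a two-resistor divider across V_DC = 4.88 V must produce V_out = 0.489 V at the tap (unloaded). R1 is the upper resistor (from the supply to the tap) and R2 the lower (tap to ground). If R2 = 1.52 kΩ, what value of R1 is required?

R1 ≈ 13.6 kΩ

V_out/V_DC = R2/(R1+R2) = 0.1002.
R1 = R2·(1/k − 1) = 1.52 × 8.980 = 13.65 kΩ.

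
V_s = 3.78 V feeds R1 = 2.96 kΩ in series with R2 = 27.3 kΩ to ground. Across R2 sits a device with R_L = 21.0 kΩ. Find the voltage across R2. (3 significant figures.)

First combine the lower leg with the load: R2 ‖ R_L = 11.87 kΩ.
Now apply the divider: V_out = 3.78 × 0.8004 = 3.026 V.

V_out ≈ 3.03 V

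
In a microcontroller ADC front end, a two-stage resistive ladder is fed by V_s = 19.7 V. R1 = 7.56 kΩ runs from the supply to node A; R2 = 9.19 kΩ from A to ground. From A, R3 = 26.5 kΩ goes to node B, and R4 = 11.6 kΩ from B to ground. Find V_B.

Node A sees R2 in parallel with the series input of stage 2, R3 + R4 = 38.10 kΩ.
R2 ‖ (R3+R4) = 7.404 kΩ.
First divider: V_A = V_s · 7.404/(7.56 + 7.404) = 9.747 V.
Stage 2 is unloaded, so V_B = V_A · R4/(R3+R4) = 9.747 × 11.6/38.10 = 2.968 V.

V_B ≈ 2.97 V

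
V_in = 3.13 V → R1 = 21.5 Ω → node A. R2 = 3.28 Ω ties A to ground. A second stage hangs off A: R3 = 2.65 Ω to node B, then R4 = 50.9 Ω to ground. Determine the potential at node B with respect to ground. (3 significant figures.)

V_B ≈ 0.374 V

Looking into the second stage from A: R3 + R4 = 53.55 Ω appears in parallel with R2.
Effective lower resistance at A: R2 ‖ 53.55 = 3.091 Ω.
So V_A = 3.13 × 0.1257 = 0.3934 V.
V_B = V_A × 0.9505 = 0.3739 V.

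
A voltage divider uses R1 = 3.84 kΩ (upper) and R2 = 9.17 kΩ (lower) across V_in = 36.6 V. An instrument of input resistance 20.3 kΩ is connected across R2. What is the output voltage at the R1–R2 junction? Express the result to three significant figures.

R2 ‖ R_L = (9.17 × 20.3)/(9.17 + 20.3) = 6.317 kΩ.
Then V_out = V_in · R2'/(R1 + R2') = 36.6 × 6.317/10.16 = 22.76 V.

V_out ≈ 22.8 V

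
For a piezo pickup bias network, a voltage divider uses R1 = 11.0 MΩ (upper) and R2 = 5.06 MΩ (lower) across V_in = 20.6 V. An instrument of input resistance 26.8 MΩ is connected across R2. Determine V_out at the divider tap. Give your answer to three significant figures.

V_out ≈ 5.75 V

The load sits in parallel with R2, giving an effective lower resistance R2' = R2·R_L/(R2+R_L) = 4.256 MΩ.
Now apply the divider: V_out = 20.6 × 0.2790 = 5.747 V.
(Unloaded it would be 6.49 V; the load pulls it down.)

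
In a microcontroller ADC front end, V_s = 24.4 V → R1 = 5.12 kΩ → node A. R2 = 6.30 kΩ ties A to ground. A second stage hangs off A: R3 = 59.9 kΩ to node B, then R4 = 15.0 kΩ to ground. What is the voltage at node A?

V_A ≈ 13.0 V

The second stage (R3 + R4 = 74.90 kΩ) loads node A in parallel with R2.
Effective lower resistance at A: R2 ‖ 74.90 = 5.811 kΩ.
So V_A = 24.4 × 0.5316 = 12.97 V.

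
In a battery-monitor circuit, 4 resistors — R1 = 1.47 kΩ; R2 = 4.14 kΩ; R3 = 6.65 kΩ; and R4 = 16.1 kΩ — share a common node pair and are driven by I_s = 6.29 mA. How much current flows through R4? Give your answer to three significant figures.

Total conductance ΣG = 1/1.47 + 1/4.14 + 1/6.65 + 1/16.1 = 1.134 (units of 1/kΩ).
R4 takes the fraction G_k/ΣG = 0.06211/1.134 = 0.05476, so I = 6.29 × 0.05476 = 0.3444 mA.

I ≈ 0.344 mA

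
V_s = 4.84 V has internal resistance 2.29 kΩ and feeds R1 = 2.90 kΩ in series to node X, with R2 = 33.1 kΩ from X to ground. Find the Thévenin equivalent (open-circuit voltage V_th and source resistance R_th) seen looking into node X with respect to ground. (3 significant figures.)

V_th ≈ 4.18 V, R_th ≈ 4.49 kΩ

R1' = 2.29 + 2.90 = 5.190 kΩ (source resistance + R1).
V_th is the unloaded tap voltage: V_s · R2/(R1'+R2) = 4.84 × 0.8645 = 4.184 V.
Looking into X with the source shorted: R_th = R1'·R2/(R1'+R2) = 5.190 × 33.1/38.29 = 4.487 kΩ.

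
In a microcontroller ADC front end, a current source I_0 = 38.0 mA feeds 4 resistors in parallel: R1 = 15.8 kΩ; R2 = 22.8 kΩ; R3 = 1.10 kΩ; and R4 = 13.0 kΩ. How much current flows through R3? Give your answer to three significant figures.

I ≈ 31.6 mA

Conductances: ΣG = 1/15.8 + 1/22.8 + 1/1.10 + 1/13.0 = 1.093 (1/kΩ).
R3 takes the fraction G_k/ΣG = 0.9091/1.093 = 0.8316, so I = 38.0 × 0.8316 = 31.60 mA.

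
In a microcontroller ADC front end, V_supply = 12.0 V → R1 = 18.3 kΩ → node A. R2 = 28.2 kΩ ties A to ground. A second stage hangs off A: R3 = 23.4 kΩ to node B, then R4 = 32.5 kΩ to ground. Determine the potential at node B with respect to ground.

The second stage (R3 + R4 = 55.90 kΩ) loads node A in parallel with R2.
R2 ‖ (R3+R4) = 18.74 kΩ.
First divider: V_A = V_supply · 18.74/(18.3 + 18.74) = 6.072 V.
Stage 2 is unloaded, so V_B = V_A · R4/(R3+R4) = 6.072 × 32.5/55.90 = 3.530 V.

V_B ≈ 3.53 V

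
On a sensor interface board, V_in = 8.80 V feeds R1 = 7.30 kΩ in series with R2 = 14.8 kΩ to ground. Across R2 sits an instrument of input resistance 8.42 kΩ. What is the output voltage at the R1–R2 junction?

First combine the lower leg with the load: R2 ‖ R_L = 5.367 kΩ.
Then V_out = V_in · R2'/(R1 + R2') = 8.80 × 5.367/12.67 = 3.728 V.

V_out ≈ 3.73 V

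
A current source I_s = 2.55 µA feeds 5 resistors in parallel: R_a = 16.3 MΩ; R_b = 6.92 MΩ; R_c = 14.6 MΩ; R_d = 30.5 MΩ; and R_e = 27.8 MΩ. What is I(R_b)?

I ≈ 1.07 µA

Conductances: ΣG = 1/16.3 + 1/6.92 + 1/14.6 + 1/30.5 + 1/27.8 = 0.3431 (1/MΩ).
Current divider: I(R_b) = I_s · G_k/ΣG = 2.55 × (0.1445/0.3431) = 2.55 × 0.4212 = 1.074 µA.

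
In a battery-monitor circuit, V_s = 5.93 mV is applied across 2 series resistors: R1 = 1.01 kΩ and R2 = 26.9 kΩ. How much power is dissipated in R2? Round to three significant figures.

ΣR = 27.91 kΩ → I = 5.93/27.91 = 0.2125 µA.
P = I²R = 0.04514 × 26.9 = 1.214 nW.

P ≈ 1.21 nW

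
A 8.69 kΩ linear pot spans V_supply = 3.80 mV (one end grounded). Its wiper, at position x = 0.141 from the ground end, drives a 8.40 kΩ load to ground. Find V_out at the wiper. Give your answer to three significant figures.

Lower segment x·R_p = 1.225 kΩ; upper segment (1−x)·R_p = 7.465 kΩ.
R_L loads the lower segment: effective lower R = 1.069 kΩ.
V_out = 3.80 × 1.069/(7.465 + 1.069) = 0.4761 mV.

V_out ≈ 0.476 mV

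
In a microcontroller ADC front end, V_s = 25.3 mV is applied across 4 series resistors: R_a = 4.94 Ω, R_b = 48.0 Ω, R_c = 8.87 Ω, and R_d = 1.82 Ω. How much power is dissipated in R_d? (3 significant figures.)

Series current I = V_s/ΣR = 25.3/63.63 = 0.3976 mA.
P(R_d) = I²·R_d = (0.3976)² × 1.82 = 0.2877 µW.

P ≈ 0.288 µW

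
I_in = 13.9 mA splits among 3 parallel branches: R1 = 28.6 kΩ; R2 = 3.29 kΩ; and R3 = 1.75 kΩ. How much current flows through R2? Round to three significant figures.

Conductances: ΣG = 1/28.6 + 1/3.29 + 1/1.75 = 0.9103 (1/kΩ).
By the current-divider rule, I = I_in · G_k/ΣG = 13.9 × 0.3339 = 4.641 mA.

I ≈ 4.64 mA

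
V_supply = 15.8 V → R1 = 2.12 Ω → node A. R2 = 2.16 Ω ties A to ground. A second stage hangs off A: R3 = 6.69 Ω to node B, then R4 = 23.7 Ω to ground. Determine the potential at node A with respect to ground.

Node A sees R2 in parallel with the series input of stage 2, R3 + R4 = 30.39 Ω.
Effective lower resistance at A: R2 ‖ 30.39 = 2.017 Ω.
First divider: V_A = V_supply · 2.017/(2.12 + 2.017) = 7.703 V.

V_A ≈ 7.70 V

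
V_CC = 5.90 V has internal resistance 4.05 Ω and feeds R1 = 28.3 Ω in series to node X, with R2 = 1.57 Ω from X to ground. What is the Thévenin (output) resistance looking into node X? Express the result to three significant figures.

R1' = 4.05 + 28.3 = 32.35 Ω (source resistance + R1).
With V_CC suppressed (replaced by a short), R_th = R1' ‖ R2 = (32.35 × 1.57)/(32.35 + 1.57) = 1.497 Ω.

R_th ≈ 1.50 Ω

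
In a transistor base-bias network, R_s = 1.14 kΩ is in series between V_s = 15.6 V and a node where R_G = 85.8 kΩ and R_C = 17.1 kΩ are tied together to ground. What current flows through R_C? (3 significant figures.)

Equivalent of the parallel group: R_p = 14.26 kΩ.
Node voltage V_A = V_s · R_p/(R_s + R_p) = 15.6 × 0.9260 = 14.45 V.
Branch current I = V_A/R_C = 14.45/17.1 = 0.8447 mA.

I ≈ 0.845 mA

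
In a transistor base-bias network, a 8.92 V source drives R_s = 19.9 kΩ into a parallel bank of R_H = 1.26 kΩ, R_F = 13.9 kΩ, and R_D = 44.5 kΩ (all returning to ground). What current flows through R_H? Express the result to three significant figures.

Parallel bank: R_p = 1/(1/1.26 + 1/13.9 + 1/44.5) = 1.126 kΩ.
V_A = 8.92 × 1.126/21.03 = 0.4777 V.
I(R_H) = V_A / R_H = 0.4777/1.26 = 0.3791 mA.
(Check via current divider: I_total = 0.4242 mA; share G_k/ΣG = 0.8937 → same result.)

I ≈ 0.379 mA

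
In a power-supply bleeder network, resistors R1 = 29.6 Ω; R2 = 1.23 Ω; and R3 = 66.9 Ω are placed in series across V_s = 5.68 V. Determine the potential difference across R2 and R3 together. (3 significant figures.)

V ≈ 3.96 V

ΣR = 29.6 + 1.23 + 66.9 = 97.73 Ω.
R_{R2..R3} = 1.23 + 66.9 = 68.13 Ω.
V = V_s · R/ΣR = 5.68 × 0.6971 = 3.960 V.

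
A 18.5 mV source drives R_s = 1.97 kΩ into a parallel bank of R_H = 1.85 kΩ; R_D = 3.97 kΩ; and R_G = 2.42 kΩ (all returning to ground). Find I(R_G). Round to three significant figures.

I ≈ 2.26 µA

Parallel bank: R_p = 1/(1/1.85 + 1/3.97 + 1/2.42) = 0.8294 kΩ.
V_A = 18.5 × 0.8294/2.799 = 5.481 mV.
Branch current I = V_A/R_G = 5.481/2.42 = 2.265 µA.
(Equivalently: I_total = 6.608 µA, then current-divider fraction G_k/ΣG = 0.3427.)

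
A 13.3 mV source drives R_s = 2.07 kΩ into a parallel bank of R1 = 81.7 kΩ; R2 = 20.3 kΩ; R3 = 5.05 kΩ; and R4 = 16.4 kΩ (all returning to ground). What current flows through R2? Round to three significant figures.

Combine the parallel branches: R_p = (1/81.7 + 1/20.3 + 1/5.05 + 1/16.4)⁻¹ = 3.120 kΩ.
V_A by voltage divider: V_A = 13.3 × 3.120/(2.07 + 3.120) = 7.996 mV.
Branch current I = V_A/R2 = 7.996/20.3 = 0.3939 µA.

I ≈ 0.394 µA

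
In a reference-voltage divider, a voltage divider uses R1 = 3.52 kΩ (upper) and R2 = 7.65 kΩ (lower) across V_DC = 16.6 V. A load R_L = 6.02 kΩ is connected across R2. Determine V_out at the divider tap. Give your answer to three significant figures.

V_out ≈ 8.12 V

The load sits in parallel with R2, giving an effective lower resistance R2' = R2·R_L/(R2+R_L) = 3.369 kΩ.
Now apply the divider: V_out = 16.6 × 0.4890 = 8.118 V.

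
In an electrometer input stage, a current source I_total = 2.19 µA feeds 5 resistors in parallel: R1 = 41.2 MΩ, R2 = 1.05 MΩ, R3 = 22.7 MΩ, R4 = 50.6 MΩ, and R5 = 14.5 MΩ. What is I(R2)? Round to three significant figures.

ΣG = 1/41.2 + 1/1.05 + 1/22.7 + 1/50.6 + 1/14.5 = 1.109.
Current divider: I(R2) = I_total · G_k/ΣG = 2.19 × (0.9524/1.109) = 2.19 × 0.8584 = 1.880 µA.

I ≈ 1.88 µA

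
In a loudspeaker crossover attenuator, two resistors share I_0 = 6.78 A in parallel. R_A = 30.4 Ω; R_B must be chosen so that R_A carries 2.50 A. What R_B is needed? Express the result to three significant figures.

Two-branch current divider: I_A = I_0 · R_B/(R_A + R_B).
With f = 0.3687, R_B = R_A · f/(1−f) = 30.4 × 0.5841 = 17.76 Ω.

R_B ≈ 17.8 Ω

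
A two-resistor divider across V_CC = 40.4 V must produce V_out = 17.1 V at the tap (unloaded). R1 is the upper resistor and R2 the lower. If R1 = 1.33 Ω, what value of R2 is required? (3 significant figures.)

V_out/V_CC = R2/(R1+R2) = 0.4233.
So R2 = R1 · V_out/(V_CC − V_out) = 1.33 × 17.1/(40.4 − 17.1) = 1.33 × 0.7339 = 0.9761 Ω.

R2 ≈ 0.976 Ω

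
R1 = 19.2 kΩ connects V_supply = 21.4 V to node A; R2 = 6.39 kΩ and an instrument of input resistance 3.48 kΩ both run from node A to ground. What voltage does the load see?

The load sits in parallel with R2, giving an effective lower resistance R2' = R2·R_L/(R2+R_L) = 2.253 kΩ.
Then V_out = V_supply · R2'/(R1 + R2') = 21.4 × 2.253/21.45 = 2.247 V.

V_out ≈ 2.25 V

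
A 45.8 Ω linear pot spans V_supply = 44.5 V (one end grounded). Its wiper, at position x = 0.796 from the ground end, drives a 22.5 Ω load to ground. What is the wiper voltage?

V_out ≈ 26.6 V

The pot divides into 9.343 Ω above the wiper and 36.46 Ω below.
Lower segment in parallel with the load: 36.46 ‖ 22.5 = 13.91 Ω.
Then V_out = V_supply · 13.91/(9.343 + 13.91) = 26.62 V.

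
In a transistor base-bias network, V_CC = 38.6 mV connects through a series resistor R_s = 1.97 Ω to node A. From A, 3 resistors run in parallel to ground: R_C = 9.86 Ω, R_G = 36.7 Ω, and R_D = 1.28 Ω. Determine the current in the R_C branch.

I ≈ 1.40 mA

Combine the parallel branches: R_p = (1/9.86 + 1/36.7 + 1/1.28)⁻¹ = 1.099 Ω.
V_A = 38.6 × 1.099/3.069 = 13.82 mV.
Branch current I = V_A/R_C = 13.82/9.86 = 1.402 mA.
(Equivalently: I_total = 12.58 mA, then current-divider fraction G_k/ΣG = 0.1115.)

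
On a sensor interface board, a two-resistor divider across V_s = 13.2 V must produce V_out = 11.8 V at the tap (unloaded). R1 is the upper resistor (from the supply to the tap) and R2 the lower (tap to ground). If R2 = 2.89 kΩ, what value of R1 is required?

The divider ratio is R2/(R1+R2) = 11.8/13.2 = 0.8939.
R1 = R2·(1/k − 1) = 2.89 × 0.1186 = 0.3429 kΩ.

R1 ≈ 0.343 kΩ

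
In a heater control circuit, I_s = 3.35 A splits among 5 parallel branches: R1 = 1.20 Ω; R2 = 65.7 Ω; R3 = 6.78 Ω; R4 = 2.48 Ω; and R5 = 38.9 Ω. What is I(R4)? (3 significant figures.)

I ≈ 0.948 A

ΣG = 1/1.20 + 1/65.7 + 1/6.78 + 1/2.48 + 1/38.9 = 1.425.
By the current-divider rule, I = I_s · G_k/ΣG = 3.35 × 0.2830 = 0.9479 A.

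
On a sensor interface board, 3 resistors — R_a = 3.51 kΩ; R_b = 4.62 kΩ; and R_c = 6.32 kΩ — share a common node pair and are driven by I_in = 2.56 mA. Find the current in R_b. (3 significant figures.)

Total conductance ΣG = 1/3.51 + 1/4.62 + 1/6.32 = 0.6596 (units of 1/kΩ).
Current divider: I(R_b) = I_in · G_k/ΣG = 2.56 × (0.2165/0.6596) = 2.56 × 0.3282 = 0.8401 mA.

I ≈ 0.840 mA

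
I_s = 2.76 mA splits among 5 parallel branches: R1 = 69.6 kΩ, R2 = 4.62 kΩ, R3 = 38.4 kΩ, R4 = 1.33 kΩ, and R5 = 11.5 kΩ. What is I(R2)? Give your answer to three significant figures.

I ≈ 0.545 mA

ΣG = 1/69.6 + 1/4.62 + 1/38.4 + 1/1.33 + 1/11.5 = 1.096.
R2 takes the fraction G_k/ΣG = 0.2165/1.096 = 0.1975, so I = 2.76 × 0.1975 = 0.5452 mA.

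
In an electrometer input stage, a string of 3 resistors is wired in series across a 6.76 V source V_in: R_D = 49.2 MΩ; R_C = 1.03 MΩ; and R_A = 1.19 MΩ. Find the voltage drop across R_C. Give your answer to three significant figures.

V ≈ 0.135 V

ΣR = 49.2 + 1.03 + 1.19 = 51.42 MΩ.
V = V_in · R/ΣR = 6.76 × 0.02003 = 0.1354 V.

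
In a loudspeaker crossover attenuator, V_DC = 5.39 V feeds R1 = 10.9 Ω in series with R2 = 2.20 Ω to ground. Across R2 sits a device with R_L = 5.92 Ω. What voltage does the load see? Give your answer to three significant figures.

V_out ≈ 0.691 V

R2 ‖ R_L = (2.20 × 5.92)/(2.20 + 5.92) = 1.604 Ω.
Voltage divider with the loaded lower leg: V_out = 5.39 × 1.604/(10.9 + 1.604) = 5.39 × 0.1283 = 0.6914 V.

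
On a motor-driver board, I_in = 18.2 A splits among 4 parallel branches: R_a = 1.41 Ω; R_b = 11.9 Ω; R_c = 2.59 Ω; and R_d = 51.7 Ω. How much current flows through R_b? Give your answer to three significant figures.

I ≈ 1.28 A

Total conductance ΣG = 1/1.41 + 1/11.9 + 1/2.59 + 1/51.7 = 1.199 (units of 1/Ω).
R_b takes the fraction G_k/ΣG = 0.08403/1.199 = 0.07010, so I = 18.2 × 0.07010 = 1.276 A.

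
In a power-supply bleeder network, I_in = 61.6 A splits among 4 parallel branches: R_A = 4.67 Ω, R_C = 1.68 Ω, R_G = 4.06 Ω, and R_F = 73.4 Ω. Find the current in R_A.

ΣG = 1/4.67 + 1/1.68 + 1/4.06 + 1/73.4 = 1.069.
R_A takes the fraction G_k/ΣG = 0.2141/1.069 = 0.2003, so I = 61.6 × 0.2003 = 12.34 A.

I ≈ 12.3 A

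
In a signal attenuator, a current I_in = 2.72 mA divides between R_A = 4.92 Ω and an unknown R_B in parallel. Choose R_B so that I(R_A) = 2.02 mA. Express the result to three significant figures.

R_B ≈ 14.2 Ω

Two-branch current divider: I_A = I_in · R_B/(R_A + R_B).
2.02/2.72 = R_B/(R_A + R_B) → R_B = R_A · (0.7426)/(1 − 0.7426) = 4.92 × 2.886 = 14.20 Ω.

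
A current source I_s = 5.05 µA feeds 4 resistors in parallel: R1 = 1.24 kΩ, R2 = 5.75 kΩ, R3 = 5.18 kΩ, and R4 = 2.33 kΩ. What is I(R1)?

Conductances: ΣG = 1/1.24 + 1/5.75 + 1/5.18 + 1/2.33 = 1.603 (1/kΩ).
R1 takes the fraction G_k/ΣG = 0.8065/1.603 = 0.5032, so I = 5.05 × 0.5032 = 2.541 µA.

I ≈ 2.54 µA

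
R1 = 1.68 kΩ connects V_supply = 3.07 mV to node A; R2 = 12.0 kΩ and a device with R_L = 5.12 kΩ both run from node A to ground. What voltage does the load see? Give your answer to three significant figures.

V_out ≈ 2.09 mV

The load sits in parallel with R2, giving an effective lower resistance R2' = R2·R_L/(R2+R_L) = 3.589 kΩ.
Then V_out = V_supply · R2'/(R1 + R2') = 3.07 × 3.589/5.269 = 2.091 mV.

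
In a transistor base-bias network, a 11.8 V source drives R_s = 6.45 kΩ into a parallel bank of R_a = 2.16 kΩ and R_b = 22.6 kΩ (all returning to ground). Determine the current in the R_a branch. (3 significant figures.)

I ≈ 1.28 mA

Parallel bank: R_p = 1/(1/2.16 + 1/22.6) = 1.972 kΩ.
Node voltage V_A = V_in · R_p/(R_s + R_p) = 11.8 × 0.2341 = 2.762 V.
Branch current I = V_A/R_a = 2.762/2.16 = 1.279 mA.
(Check via current divider: I_total = 1.401 mA; share G_k/ΣG = 0.9128 → same result.)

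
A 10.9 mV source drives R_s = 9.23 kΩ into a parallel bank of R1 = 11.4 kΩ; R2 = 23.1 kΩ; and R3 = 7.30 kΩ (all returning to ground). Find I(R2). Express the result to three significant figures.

I ≈ 0.136 µA

Equivalent of the parallel group: R_p = 3.731 kΩ.
Node voltage V_A = V_DC · R_p/(R_s + R_p) = 10.9 × 0.2879 = 3.138 mV.
Branch current I = V_A/R2 = 3.138/23.1 = 0.1358 µA.
(Equivalently: I_total = 0.8410 µA, then current-divider fraction G_k/ΣG = 0.1615.)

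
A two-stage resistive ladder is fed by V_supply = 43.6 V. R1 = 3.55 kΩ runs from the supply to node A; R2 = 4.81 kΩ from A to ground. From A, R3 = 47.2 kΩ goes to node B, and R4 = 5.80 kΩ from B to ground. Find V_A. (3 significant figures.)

The second stage (R3 + R4 = 53.00 kΩ) loads node A in parallel with R2.
Effective lower resistance at A: R2 ‖ 53.00 = 4.410 kΩ.
V_A = 43.6 × 4.410/(3.55 + 4.410) = 24.15 V.

V_A ≈ 24.2 V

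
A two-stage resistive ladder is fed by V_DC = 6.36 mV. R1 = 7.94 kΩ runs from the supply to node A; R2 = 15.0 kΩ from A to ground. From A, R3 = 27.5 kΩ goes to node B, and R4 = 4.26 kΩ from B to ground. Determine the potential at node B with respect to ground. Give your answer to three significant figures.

The second stage (R3 + R4 = 31.76 kΩ) loads node A in parallel with R2.
R2 ‖ (R3+R4) = 10.19 kΩ.
V_A = 6.36 × 10.19/(7.94 + 10.19) = 3.574 mV.
Then the unloaded second divider: V_B = V_A × R4/(R3+R4) = 3.574 × 0.1341 = 0.4794 mV.

V_B ≈ 0.479 mV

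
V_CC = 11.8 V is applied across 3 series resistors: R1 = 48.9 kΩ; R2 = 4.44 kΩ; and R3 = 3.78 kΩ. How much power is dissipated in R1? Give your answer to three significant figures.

P ≈ 2.09 mW

ΣR = 57.12 kΩ → I = 11.8/57.12 = 0.2066 mA.
P(R1) = I²·R1 = (0.2066)² × 48.9 = 2.087 mW.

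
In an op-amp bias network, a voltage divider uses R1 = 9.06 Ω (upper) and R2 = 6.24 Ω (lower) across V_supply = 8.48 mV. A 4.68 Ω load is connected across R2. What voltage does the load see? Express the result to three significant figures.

R2 ‖ R_L = (6.24 × 4.68)/(6.24 + 4.68) = 2.674 Ω.
Voltage divider with the loaded lower leg: V_out = 8.48 × 2.674/(9.06 + 2.674) = 8.48 × 0.2279 = 1.933 mV.

V_out ≈ 1.93 mV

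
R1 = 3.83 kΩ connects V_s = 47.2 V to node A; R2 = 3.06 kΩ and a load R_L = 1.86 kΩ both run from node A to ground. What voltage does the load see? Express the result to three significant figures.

R2 ‖ R_L = (3.06 × 1.86)/(3.06 + 1.86) = 1.157 kΩ.
Then V_out = V_s · R2'/(R1 + R2') = 47.2 × 1.157/4.987 = 10.95 V.

V_out ≈ 10.9 V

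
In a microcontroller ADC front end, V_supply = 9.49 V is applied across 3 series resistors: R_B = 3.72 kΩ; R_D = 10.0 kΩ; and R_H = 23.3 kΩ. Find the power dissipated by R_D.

The common current is I = 9.49/37.02 = 0.2563 mA.
P = I²R = 0.06571 × 10.0 = 0.6571 mW.

P ≈ 0.657 mW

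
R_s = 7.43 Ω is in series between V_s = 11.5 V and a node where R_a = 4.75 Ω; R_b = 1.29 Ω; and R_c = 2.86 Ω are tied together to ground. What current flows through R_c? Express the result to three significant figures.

I ≈ 0.368 A

Combine the parallel branches: R_p = (1/4.75 + 1/1.29 + 1/2.86)⁻¹ = 0.7489 Ω.
V_A by voltage divider: V_A = 11.5 × 0.7489/(7.43 + 0.7489) = 1.053 V.
I(R_c) = V_A / R_c = 1.053/2.86 = 0.3682 A.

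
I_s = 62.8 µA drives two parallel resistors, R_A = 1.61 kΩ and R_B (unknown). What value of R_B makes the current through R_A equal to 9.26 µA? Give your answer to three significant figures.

R_B ≈ 0.278 kΩ

The fraction through R_A equals R_B/(R_A+R_B).
9.26/62.8 = R_B/(R_A + R_B) → R_B = R_A · (0.1475)/(1 − 0.1475) = 1.61 × 0.1730 = 0.2785 kΩ.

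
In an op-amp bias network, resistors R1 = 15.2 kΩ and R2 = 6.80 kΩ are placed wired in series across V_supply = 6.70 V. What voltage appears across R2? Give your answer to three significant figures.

V ≈ 2.07 V

ΣR = 15.2 + 6.80 = 22.00 kΩ.
By the voltage-divider rule, V = 6.70 × 6.800/22.00 = 2.071 V.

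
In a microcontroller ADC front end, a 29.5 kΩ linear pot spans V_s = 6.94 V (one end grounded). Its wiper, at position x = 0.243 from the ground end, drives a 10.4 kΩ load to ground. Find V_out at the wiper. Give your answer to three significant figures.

Lower segment x·R_p = 7.168 kΩ; upper segment (1−x)·R_p = 22.33 kΩ.
R_L loads the lower segment: effective lower R = 4.244 kΩ.
V_out = 6.94 × 4.244/(22.33 + 4.244) = 1.108 V.
(Unloaded: V_out = x·V_s = 1.69 V.)

V_out ≈ 1.11 V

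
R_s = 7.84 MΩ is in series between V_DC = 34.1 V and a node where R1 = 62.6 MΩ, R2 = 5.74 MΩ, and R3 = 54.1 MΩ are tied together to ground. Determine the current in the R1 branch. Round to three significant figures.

I ≈ 0.207 µA

Combine the parallel branches: R_p = (1/62.6 + 1/5.74 + 1/54.1)⁻¹ = 4.792 MΩ.
Node voltage V_A = V_DC · R_p/(R_s + R_p) = 34.1 × 0.3794 = 12.94 V.
Branch current I = V_A/R1 = 12.94/62.6 = 0.2066 µA.
(Equivalently: I_total = 2.699 µA, then current-divider fraction G_k/ΣG = 0.07655.)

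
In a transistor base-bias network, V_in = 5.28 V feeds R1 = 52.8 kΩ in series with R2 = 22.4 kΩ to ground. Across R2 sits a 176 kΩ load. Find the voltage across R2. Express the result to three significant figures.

First combine the lower leg with the load: R2 ‖ R_L = 19.87 kΩ.
Now apply the divider: V_out = 5.28 × 0.2734 = 1.444 V.

V_out ≈ 1.44 V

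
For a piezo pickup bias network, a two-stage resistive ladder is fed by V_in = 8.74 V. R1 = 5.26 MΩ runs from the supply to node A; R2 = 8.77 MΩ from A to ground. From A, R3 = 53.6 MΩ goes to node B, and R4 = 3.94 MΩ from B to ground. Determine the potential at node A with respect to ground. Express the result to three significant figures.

V_A ≈ 5.17 V

Node A sees R2 in parallel with the series input of stage 2, R3 + R4 = 57.54 MΩ.
Effective lower resistance at A: R2 ‖ 57.54 = 7.610 MΩ.
So V_A = 8.74 × 0.5913 = 5.168 V.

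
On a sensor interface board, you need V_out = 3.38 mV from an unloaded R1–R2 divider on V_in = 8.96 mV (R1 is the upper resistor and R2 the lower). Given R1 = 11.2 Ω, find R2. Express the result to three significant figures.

The divider ratio is R2/(R1+R2) = 3.38/8.96 = 0.3772.
So R2 = R1 · V_out/(V_in − V_out) = 11.2 × 3.38/(8.96 − 3.38) = 11.2 × 0.6057 = 6.784 Ω.

R2 ≈ 6.78 Ω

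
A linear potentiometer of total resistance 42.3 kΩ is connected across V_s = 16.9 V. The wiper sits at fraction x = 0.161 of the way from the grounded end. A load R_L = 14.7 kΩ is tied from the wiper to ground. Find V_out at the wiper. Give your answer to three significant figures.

The pot divides into 35.49 kΩ above the wiper and 6.810 kΩ below.
Lower segment in parallel with the load: 6.810 ‖ 14.7 = 4.654 kΩ.
Loaded-divider output: V_out = 16.9 × 0.1159 = 1.959 V.

V_out ≈ 1.96 V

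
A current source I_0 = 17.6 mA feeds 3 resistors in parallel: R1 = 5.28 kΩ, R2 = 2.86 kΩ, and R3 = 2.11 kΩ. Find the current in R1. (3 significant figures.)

Conductances: ΣG = 1/5.28 + 1/2.86 + 1/2.11 = 1.013 (1/kΩ).
Current divider: I(R1) = I_0 · G_k/ΣG = 17.6 × (0.1894/1.013) = 17.6 × 0.1870 = 3.291 mA.

I ≈ 3.29 mA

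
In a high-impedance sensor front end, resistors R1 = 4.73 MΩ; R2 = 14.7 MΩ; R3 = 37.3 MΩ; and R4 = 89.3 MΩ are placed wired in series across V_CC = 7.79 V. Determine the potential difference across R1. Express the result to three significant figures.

V ≈ 0.252 V

ΣR = 4.73 + 14.7 + 37.3 + 89.3 = 146.0 MΩ.
By the voltage-divider rule, V = 7.79 × 4.730/146.0 = 0.2523 V.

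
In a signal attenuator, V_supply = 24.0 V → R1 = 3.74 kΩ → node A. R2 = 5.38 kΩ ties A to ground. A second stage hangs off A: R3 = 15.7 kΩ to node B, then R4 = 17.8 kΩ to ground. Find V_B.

V_B ≈ 7.06 V

Looking into the second stage from A: R3 + R4 = 33.50 kΩ appears in parallel with R2.
R2 ‖ (R3+R4) = 4.636 kΩ.
V_A = 24.0 × 4.636/(3.74 + 4.636) = 13.28 V.
V_B = V_A × 0.5313 = 7.058 V.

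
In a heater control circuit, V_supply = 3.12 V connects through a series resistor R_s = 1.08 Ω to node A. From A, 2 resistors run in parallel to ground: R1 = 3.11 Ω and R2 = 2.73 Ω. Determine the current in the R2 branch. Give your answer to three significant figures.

I ≈ 0.656 A

Parallel bank: R_p = 1/(1/3.11 + 1/2.73) = 1.454 Ω.
Node voltage V_A = V_supply · R_p/(R_s + R_p) = 3.12 × 0.5738 = 1.790 V.
Branch current I = V_A/R2 = 1.790/2.73 = 0.6557 A.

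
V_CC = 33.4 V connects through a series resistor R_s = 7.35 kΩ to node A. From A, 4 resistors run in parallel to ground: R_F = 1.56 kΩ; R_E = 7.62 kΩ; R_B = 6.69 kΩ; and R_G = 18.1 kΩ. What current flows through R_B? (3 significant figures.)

I ≈ 0.610 mA

Parallel bank: R_p = 1/(1/1.56 + 1/7.62 + 1/6.69 + 1/18.1) = 1.024 kΩ.
V_A = 33.4 × 1.024/8.374 = 4.083 V.
I(R_B) = V_A / R_B = 4.083/6.69 = 0.6103 mA.
(Equivalently: I_total = 3.989 mA, then current-divider fraction G_k/ΣG = 0.1530.)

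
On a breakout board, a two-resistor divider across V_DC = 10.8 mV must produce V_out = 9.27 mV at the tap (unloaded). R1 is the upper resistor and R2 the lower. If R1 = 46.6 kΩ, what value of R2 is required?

R2 ≈ 282 kΩ

V_out/V_DC = R2/(R1+R2) = 0.8583.
R2 = R1 · 0.8583/(1 − 0.8583) = 282.3 kΩ.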